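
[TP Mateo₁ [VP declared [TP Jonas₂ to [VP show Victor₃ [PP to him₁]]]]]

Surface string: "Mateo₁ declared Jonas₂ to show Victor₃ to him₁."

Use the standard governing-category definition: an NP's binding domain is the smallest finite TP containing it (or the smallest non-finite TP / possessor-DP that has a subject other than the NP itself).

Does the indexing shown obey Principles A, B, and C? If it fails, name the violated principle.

The two coindexed NPs are *Mateo₁* and *him₁*.
*him₁* is a pronoun; its binding domain is the embedded TP, whose subject is Jonas₂. Within that domain it is c-commanded only by *Jonas₂*, *Victor₃*, which carry a different index — the pronoun is free locally, so Principle B holds.
*Mateo₁* is an R-expression; *him₁* does not c-command it, and no other NP shares its index, so Principle C is satisfied.
All principles are respected.

grammatical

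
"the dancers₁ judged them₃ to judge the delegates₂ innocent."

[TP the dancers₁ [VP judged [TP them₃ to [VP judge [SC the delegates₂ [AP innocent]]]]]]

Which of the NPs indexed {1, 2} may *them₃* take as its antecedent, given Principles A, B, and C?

*them* is a pronoun, so Principle B applies: it must be free in its binding domain.
Binding domain of *them₃*: the matrix TP, whose subject is the dancers₁.
*the dancers₁* c-commands the pronoun within its binding domain → coindexation would violate Principle B.
*the delegates₂*: the pronoun c-commands this R-expression → coindexation would violate Principle C on *the delegates₂*.

none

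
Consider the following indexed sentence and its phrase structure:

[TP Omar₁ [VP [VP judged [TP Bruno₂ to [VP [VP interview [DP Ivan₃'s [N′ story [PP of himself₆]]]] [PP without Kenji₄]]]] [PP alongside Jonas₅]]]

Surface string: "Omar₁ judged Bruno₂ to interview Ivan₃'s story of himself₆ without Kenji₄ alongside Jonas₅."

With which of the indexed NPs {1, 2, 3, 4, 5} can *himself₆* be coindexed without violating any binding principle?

*himself* is an anaphor, so Principle A applies: it must be bound in its binding domain.
Binding domain of *himself₆*: the possessed DP, whose subject is Ivan₃.
*Omar₁* c-commands the anaphor but is outside its binding domain → cannot satisfy Principle A.
*Bruno₂* c-commands the anaphor but is outside its binding domain → cannot satisfy Principle A.
*Ivan₃* c-commands the anaphor within its binding domain → licit binder.
*Kenji₄* does not c-command the anaphor → cannot bind it.
*Jonas₅* does not c-command the anaphor → cannot bind it.

{3}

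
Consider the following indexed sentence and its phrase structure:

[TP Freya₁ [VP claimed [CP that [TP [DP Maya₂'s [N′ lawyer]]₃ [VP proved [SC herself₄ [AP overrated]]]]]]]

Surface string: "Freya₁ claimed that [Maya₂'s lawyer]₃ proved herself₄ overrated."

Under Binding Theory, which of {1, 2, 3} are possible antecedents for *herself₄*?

*herself* is an anaphor, so Principle A applies: it must be bound in its binding domain.
Binding domain of *herself₄*: the embedded TP, whose subject is [Maya₂'s lawyer]₃.
*Freya₁* c-commands the anaphor but is outside its binding domain → cannot satisfy Principle A.
*Maya₂* does not c-command the anaphor → cannot bind it.
*[Maya₂'s lawyer]₃* c-commands the anaphor within its binding domain → licit binder.

{3}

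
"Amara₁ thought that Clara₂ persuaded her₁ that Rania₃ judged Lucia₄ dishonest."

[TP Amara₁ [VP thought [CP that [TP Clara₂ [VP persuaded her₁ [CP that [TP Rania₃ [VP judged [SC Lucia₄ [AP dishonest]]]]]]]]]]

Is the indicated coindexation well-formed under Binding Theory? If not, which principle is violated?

grammatical

The two coindexed NPs are *Amara₁* and *her₁*.
*her₁* is a pronoun; its binding domain is the embedded TP, whose subject is Clara₂. Within that domain it is c-commanded only by *Clara₂*, which carries a different index — the pronoun is free locally, so Principle B holds.
*Amara₁* is an R-expression; *her₁* does not c-command it, and no other NP shares its index, so Principle C is satisfied.
All principles are respected.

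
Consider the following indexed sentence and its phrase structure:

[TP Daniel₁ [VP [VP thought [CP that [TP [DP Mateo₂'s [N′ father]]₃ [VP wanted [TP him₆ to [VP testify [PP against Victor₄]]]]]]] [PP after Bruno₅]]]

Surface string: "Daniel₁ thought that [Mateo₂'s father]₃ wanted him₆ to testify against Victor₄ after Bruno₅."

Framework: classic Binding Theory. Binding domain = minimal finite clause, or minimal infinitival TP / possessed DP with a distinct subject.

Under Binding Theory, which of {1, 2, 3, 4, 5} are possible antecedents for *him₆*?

{1, 2, 5}

*him* is a pronoun, so Principle B applies: it must be free in its binding domain.
Binding domain of *him₆*: the embedded TP, whose subject is [Mateo₂'s father]₃.
*Daniel₁* c-commands the pronoun but from outside its binding domain, and is not c-commanded by it → coindexation permitted.
*Mateo₂* and the pronoun do not c-command one another → neither Principle B nor Principle C is at stake; coindexation permitted.
*[Mateo₂'s father]₃* c-commands the pronoun within its binding domain → coindexation would violate Principle B.
*Victor₄*: the pronoun c-commands this R-expression → coindexation would violate Principle C on *Victor₄*.
*Bruno₅* and the pronoun do not c-command one another → neither Principle B nor Principle C is at stake; coindexation permitted.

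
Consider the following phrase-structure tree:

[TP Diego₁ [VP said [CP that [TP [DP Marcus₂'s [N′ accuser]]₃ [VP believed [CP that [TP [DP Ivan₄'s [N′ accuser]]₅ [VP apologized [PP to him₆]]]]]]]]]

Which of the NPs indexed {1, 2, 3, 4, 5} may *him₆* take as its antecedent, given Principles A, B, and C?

{1, 2, 3, 4}

*him* is a pronoun, so Principle B applies: it must be free in its binding domain.
Binding domain of *him₆*: the embedded TP, whose subject is [Ivan₄'s accuser]₅.
*Diego₁* c-commands the pronoun but from outside its binding domain, and is not c-commanded by it → coindexation permitted.
*Marcus₂* and the pronoun do not c-command one another → neither Principle B nor Principle C is at stake; coindexation permitted.
*[Marcus₂'s accuser]₃* c-commands the pronoun but from outside its binding domain, and is not c-commanded by it → coindexation permitted.
*Ivan₄* and the pronoun do not c-command one another → neither Principle B nor Principle C is at stake; coindexation permitted.
*[Ivan₄'s accuser]₅* c-commands the pronoun within its binding domain → coindexation would violate Principle B.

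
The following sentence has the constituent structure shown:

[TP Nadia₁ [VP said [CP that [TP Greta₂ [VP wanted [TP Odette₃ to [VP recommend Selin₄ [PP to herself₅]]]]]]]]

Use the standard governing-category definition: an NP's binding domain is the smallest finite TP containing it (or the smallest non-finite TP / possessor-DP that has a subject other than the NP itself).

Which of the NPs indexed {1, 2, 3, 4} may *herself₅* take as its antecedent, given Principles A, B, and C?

*herself* is an anaphor, so Principle A applies: it must be bound in its binding domain.
Binding domain of *herself₅*: the embedded TP, whose subject is Odette₃.
*Nadia₁* c-commands the anaphor but is outside its binding domain → cannot satisfy Principle A.
*Greta₂* c-commands the anaphor but is outside its binding domain → cannot satisfy Principle A.
*Odette₃* c-commands the anaphor within its binding domain → licit binder.
*Selin₄* c-commands the anaphor within its binding domain → licit binder.

{3, 4}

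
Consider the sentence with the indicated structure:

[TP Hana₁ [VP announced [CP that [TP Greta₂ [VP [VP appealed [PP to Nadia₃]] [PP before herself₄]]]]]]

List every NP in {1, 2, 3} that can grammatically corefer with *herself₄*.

{2}

*herself* is an anaphor, so Principle A applies: it must be bound in its binding domain.
Binding domain of *herself₄*: the embedded TP, whose subject is Greta₂.
*Hana₁* c-commands the anaphor but is outside its binding domain → cannot satisfy Principle A.
*Greta₂* c-commands the anaphor within its binding domain → licit binder.
*Nadia₃* does not c-command the anaphor → cannot bind it.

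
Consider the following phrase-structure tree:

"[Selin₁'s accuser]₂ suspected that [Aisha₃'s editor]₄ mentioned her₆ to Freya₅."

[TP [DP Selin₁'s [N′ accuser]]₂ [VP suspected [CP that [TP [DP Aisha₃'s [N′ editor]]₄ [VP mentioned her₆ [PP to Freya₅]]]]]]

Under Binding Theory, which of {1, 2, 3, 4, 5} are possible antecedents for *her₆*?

*her* is a pronoun, so Principle B applies: it must be free in its binding domain.
Binding domain of *her₆*: the embedded TP, whose subject is [Aisha₃'s editor]₄.
*Selin₁* and the pronoun do not c-command one another → neither Principle B nor Principle C is at stake; coindexation permitted.
*[Selin₁'s accuser]₂* c-commands the pronoun but from outside its binding domain, and is not c-commanded by it → coindexation permitted.
*Aisha₃* and the pronoun do not c-command one another → neither Principle B nor Principle C is at stake; coindexation permitted.
*[Aisha₃'s editor]₄* c-commands the pronoun within its binding domain → coindexation would violate Principle B.
*Freya₅*: the pronoun c-commands this R-expression → coindexation would violate Principle C on *Freya₅*.

{1, 2, 3}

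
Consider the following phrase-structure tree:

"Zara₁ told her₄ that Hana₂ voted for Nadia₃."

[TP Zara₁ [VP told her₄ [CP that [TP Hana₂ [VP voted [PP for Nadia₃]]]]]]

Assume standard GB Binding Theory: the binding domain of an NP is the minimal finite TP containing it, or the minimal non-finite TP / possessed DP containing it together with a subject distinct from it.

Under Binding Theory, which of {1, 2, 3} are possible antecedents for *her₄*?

*her* is a pronoun, so Principle B applies: it must be free in its binding domain.
Binding domain of *her₄*: the matrix TP, whose subject is Zara₁.
*Zara₁* c-commands the pronoun within its binding domain → coindexation would violate Principle B.
*Hana₂*: the pronoun c-commands this R-expression → coindexation would violate Principle C on *Hana₂*.
*Nadia₃*: the pronoun c-commands this R-expression → coindexation would violate Principle C on *Nadia₃*.

none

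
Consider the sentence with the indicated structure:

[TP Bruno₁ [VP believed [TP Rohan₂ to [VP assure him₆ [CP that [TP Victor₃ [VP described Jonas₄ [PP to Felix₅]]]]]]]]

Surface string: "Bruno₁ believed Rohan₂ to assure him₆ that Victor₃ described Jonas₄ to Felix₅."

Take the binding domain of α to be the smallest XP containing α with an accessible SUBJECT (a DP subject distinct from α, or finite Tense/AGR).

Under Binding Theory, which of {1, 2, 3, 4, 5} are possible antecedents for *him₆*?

{1}

*him* is a pronoun, so Principle B applies: it must be free in its binding domain.
Binding domain of *him₆*: the embedded TP, whose subject is Rohan₂.
*Bruno₁* c-commands the pronoun but from outside its binding domain, and is not c-commanded by it → coindexation permitted.
*Rohan₂* c-commands the pronoun within its binding domain → coindexation would violate Principle B.
*Victor₃*: the pronoun c-commands this R-expression → coindexation would violate Principle C on *Victor₃*.
*Jonas₄*: the pronoun c-commands this R-expression → coindexation would violate Principle C on *Jonas₄*.
*Felix₅*: the pronoun c-commands this R-expression → coindexation would violate Principle C on *Felix₅*.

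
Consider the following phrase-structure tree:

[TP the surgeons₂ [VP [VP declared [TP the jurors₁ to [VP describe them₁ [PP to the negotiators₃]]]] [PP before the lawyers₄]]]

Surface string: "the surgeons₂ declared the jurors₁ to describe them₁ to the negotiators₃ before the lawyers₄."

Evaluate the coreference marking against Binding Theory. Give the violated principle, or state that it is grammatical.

The two coindexed NPs are *the jurors₁* and *them₁*.
*them₁* is a pronoun. Its binding domain is the embedded TP, whose subject is the jurors₁.
*the jurors₁* c-commands it within that domain and carries the same index.
The pronoun is locally bound → Principle B violation.

Principle B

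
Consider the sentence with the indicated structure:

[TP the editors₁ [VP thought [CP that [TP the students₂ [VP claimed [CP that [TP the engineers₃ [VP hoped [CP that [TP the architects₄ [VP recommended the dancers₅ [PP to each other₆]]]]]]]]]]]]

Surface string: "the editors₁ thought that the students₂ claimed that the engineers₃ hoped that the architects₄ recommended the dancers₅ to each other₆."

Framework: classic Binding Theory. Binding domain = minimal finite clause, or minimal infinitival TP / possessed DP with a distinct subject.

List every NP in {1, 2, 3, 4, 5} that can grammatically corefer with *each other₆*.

{4, 5}

*each other* is an anaphor, so Principle A applies: it must be bound in its binding domain.
Binding domain of *each other₆*: the embedded TP, whose subject is the architects₄.
*the editors₁* c-commands the anaphor but is outside its binding domain → cannot satisfy Principle A.
*the students₂* c-commands the anaphor but is outside its binding domain → cannot satisfy Principle A.
*the engineers₃* c-commands the anaphor but is outside its binding domain → cannot satisfy Principle A.
*the architects₄* c-commands the anaphor within its binding domain → licit binder.
*the dancers₅* c-commands the anaphor within its binding domain → licit binder.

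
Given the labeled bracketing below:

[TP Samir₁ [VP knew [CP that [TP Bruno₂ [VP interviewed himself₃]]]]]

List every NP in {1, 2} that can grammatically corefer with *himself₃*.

{2}

*himself* is an anaphor, so Principle A applies: it must be bound in its binding domain.
Binding domain of *himself₃*: the embedded TP, whose subject is Bruno₂.
*Samir₁* c-commands the anaphor but is outside its binding domain → cannot satisfy Principle A.
*Bruno₂* c-commands the anaphor within its binding domain → licit binder.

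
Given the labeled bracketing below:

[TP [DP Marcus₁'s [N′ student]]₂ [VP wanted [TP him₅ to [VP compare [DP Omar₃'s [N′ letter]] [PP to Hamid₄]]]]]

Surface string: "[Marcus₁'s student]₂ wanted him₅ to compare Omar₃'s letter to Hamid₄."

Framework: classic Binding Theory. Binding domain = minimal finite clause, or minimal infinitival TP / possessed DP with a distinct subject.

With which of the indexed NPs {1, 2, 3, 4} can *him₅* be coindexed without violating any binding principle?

{1}

*him* is a pronoun, so Principle B applies: it must be free in its binding domain.
Binding domain of *him₅*: the matrix TP, whose subject is [Marcus₁'s student]₂.
*Marcus₁* and the pronoun do not c-command one another → neither Principle B nor Principle C is at stake; coindexation permitted.
*[Marcus₁'s student]₂* c-commands the pronoun within its binding domain → coindexation would violate Principle B.
*Omar₃*: the pronoun c-commands this R-expression → coindexation would violate Principle C on *Omar₃*.
*Hamid₄*: the pronoun c-commands this R-expression → coindexation would violate Principle C on *Hamid₄*.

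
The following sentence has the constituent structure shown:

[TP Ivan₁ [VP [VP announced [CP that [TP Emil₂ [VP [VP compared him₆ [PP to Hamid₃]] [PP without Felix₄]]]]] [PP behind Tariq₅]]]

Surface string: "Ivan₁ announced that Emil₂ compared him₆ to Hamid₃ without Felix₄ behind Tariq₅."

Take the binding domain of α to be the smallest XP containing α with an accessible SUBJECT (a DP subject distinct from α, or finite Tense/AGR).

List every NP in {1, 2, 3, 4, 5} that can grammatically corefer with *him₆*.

{1, 4, 5}

*him* is a pronoun, so Principle B applies: it must be free in its binding domain.
Binding domain of *him₆*: the embedded TP, whose subject is Emil₂.
*Ivan₁* c-commands the pronoun but from outside its binding domain, and is not c-commanded by it → coindexation permitted.
*Emil₂* c-commands the pronoun within its binding domain → coindexation would violate Principle B.
*Hamid₃*: the pronoun c-commands this R-expression → coindexation would violate Principle C on *Hamid₃*.
*Felix₄* and the pronoun do not c-command one another → neither Principle B nor Principle C is at stake; coindexation permitted.
*Tariq₅* and the pronoun do not c-command one another → neither Principle B nor Principle C is at stake; coindexation permitted.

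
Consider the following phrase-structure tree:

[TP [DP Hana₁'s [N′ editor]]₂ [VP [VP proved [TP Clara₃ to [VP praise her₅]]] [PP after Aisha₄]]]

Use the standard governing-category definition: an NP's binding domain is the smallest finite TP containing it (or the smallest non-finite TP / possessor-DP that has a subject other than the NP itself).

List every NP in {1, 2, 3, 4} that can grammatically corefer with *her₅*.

*her* is a pronoun, so Principle B applies: it must be free in its binding domain.
Binding domain of *her₅*: the embedded TP, whose subject is Clara₃.
*Hana₁* and the pronoun do not c-command one another → neither Principle B nor Principle C is at stake; coindexation permitted.
*[Hana₁'s editor]₂* c-commands the pronoun but from outside its binding domain, and is not c-commanded by it → coindexation permitted.
*Clara₃* c-commands the pronoun within its binding domain → coindexation would violate Principle B.
*Aisha₄* and the pronoun do not c-command one another → neither Principle B nor Principle C is at stake; coindexation permitted.

{1, 2, 4}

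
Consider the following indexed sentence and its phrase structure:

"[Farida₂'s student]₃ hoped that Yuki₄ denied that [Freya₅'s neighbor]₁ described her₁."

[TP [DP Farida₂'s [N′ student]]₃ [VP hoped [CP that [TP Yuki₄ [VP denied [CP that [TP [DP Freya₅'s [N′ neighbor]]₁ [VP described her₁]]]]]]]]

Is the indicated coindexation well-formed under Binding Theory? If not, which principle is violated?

The two coindexed NPs are *[Freya₅'s neighbor]₁* and *her₁*.
*her₁* is a pronoun. Its binding domain is the embedded TP, whose subject is [Freya₅'s neighbor]₁.
*[Freya₅'s neighbor]₁* c-commands it within that domain and carries the same index.
The pronoun is locally bound → Principle B violation.

Principle B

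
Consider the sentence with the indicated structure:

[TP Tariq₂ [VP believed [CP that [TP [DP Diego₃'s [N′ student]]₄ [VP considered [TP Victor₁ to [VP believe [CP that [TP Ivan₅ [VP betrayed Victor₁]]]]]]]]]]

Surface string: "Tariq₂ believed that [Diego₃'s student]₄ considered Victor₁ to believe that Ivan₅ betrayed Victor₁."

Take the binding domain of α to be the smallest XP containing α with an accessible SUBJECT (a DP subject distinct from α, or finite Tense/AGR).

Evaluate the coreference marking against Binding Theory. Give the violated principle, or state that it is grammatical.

Principle C

The two coindexed NPs are *Victor₁* (the higher occurrence) and *Victor₁* (the lower occurrence).
*Victor₁* (the lower occurrence) is an R-expression. Principle C requires it to be free everywhere.
*Victor₁* (the higher occurrence) c-commands it and carries the same index.
The R-expression is bound → Principle C violation.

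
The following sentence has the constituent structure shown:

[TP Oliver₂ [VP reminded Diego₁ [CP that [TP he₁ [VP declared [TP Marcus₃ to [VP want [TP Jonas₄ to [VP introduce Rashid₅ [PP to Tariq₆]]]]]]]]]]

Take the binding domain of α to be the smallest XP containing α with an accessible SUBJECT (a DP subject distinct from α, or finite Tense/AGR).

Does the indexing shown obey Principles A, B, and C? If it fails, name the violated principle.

grammatical

The two coindexed NPs are *Diego₁* and *he₁*.
*he₁* is a pronoun; nothing c-commands it within its binding domain (the embedded TP.), so Principle B holds trivially.
*Diego₁* is an R-expression; *he₁* does not c-command it, and no other NP shares its index, so Principle C is satisfied.
All principles are respected.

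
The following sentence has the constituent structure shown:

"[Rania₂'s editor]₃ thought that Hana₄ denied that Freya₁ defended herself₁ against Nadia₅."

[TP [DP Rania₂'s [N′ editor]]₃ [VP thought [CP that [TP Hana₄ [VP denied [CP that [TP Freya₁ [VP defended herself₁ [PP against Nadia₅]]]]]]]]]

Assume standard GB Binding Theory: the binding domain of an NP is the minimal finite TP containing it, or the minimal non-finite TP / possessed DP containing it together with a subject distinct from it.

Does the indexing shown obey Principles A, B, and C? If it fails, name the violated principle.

The two coindexed NPs are *Freya₁* and *herself₁*.
*herself₁* is an anaphor; its binding domain is the embedded TP, whose subject is Freya₁. *Freya₁* c-commands it within that domain and shares its index, so Principle A is satisfied.
*Freya₁* is an R-expression; *herself₁* does not c-command it, and no other NP shares its index, so Principle C is satisfied.
All principles are respected.

grammatical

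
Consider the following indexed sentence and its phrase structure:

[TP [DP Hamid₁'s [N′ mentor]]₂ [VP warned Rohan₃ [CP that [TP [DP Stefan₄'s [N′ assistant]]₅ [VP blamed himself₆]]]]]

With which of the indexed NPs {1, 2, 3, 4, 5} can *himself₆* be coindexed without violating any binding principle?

*himself* is an anaphor, so Principle A applies: it must be bound in its binding domain.
Binding domain of *himself₆*: the embedded TP, whose subject is [Stefan₄'s assistant]₅.
*Hamid₁* does not c-command the anaphor → cannot bind it.
*[Hamid₁'s mentor]₂* c-commands the anaphor but is outside its binding domain → cannot satisfy Principle A.
*Rohan₃* c-commands the anaphor but is outside its binding domain → cannot satisfy Principle A.
*Stefan₄* does not c-command the anaphor → cannot bind it.
*[Stefan₄'s assistant]₅* c-commands the anaphor within its binding domain → licit binder.

{5}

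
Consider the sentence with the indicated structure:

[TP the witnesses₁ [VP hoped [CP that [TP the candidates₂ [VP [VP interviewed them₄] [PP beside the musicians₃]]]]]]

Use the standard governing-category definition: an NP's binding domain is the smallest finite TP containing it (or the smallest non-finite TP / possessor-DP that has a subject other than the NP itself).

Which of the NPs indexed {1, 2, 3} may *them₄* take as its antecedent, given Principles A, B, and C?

{1, 3}

*them* is a pronoun, so Principle B applies: it must be free in its binding domain.
Binding domain of *them₄*: the embedded TP, whose subject is the candidates₂.
*the witnesses₁* c-commands the pronoun but from outside its binding domain, and is not c-commanded by it → coindexation permitted.
*the candidates₂* c-commands the pronoun within its binding domain → coindexation would violate Principle B.
*the musicians₃* and the pronoun do not c-command one another → neither Principle B nor Principle C is at stake; coindexation permitted.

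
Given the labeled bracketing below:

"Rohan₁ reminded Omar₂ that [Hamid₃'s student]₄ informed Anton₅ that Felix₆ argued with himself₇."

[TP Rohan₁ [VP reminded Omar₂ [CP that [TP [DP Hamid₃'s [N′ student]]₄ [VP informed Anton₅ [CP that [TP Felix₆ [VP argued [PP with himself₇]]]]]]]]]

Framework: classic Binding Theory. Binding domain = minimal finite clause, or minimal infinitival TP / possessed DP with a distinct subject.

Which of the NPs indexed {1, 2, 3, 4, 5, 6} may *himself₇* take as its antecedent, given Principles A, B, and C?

{6}

*himself* is an anaphor, so Principle A applies: it must be bound in its binding domain.
Binding domain of *himself₇*: the embedded TP, whose subject is Felix₆.
*Rohan₁* c-commands the anaphor but is outside its binding domain → cannot satisfy Principle A.
*Omar₂* c-commands the anaphor but is outside its binding domain → cannot satisfy Principle A.
*Hamid₃* does not c-command the anaphor → cannot bind it.
*[Hamid₃'s student]₄* c-commands the anaphor but is outside its binding domain → cannot satisfy Principle A.
*Anton₅* c-commands the anaphor but is outside its binding domain → cannot satisfy Principle A.
*Felix₆* c-commands the anaphor within its binding domain → licit binder.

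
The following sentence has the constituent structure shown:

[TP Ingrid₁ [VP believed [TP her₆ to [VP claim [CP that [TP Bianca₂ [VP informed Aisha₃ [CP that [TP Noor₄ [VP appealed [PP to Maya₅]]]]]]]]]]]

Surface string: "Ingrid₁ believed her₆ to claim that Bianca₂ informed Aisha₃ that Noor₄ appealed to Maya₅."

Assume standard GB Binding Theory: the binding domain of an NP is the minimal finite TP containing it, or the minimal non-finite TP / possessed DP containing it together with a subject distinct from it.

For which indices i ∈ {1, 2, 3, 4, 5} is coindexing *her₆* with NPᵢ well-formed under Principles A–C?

none

*her* is a pronoun, so Principle B applies: it must be free in its binding domain.
Binding domain of *her₆*: the matrix TP, whose subject is Ingrid₁.
*Ingrid₁* c-commands the pronoun within its binding domain → coindexation would violate Principle B.
*Bianca₂*: the pronoun c-commands this R-expression → coindexation would violate Principle C on *Bianca₂*.
*Aisha₃*: the pronoun c-commands this R-expression → coindexation would violate Principle C on *Aisha₃*.
*Noor₄*: the pronoun c-commands this R-expression → coindexation would violate Principle C on *Noor₄*.
*Maya₅*: the pronoun c-commands this R-expression → coindexation would violate Principle C on *Maya₅*.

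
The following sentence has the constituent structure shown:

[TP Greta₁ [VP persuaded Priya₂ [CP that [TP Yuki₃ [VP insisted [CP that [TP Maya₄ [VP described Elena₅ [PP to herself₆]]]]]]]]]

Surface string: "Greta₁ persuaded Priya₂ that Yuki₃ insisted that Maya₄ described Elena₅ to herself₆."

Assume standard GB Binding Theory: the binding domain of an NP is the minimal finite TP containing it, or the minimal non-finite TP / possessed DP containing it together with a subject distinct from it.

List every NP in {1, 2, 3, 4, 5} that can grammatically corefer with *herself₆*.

{4, 5}

*herself* is an anaphor, so Principle A applies: it must be bound in its binding domain.
Binding domain of *herself₆*: the embedded TP, whose subject is Maya₄.
*Greta₁* c-commands the anaphor but is outside its binding domain → cannot satisfy Principle A.
*Priya₂* c-commands the anaphor but is outside its binding domain → cannot satisfy Principle A.
*Yuki₃* c-commands the anaphor but is outside its binding domain → cannot satisfy Principle A.
*Maya₄* c-commands the anaphor within its binding domain → licit binder.
*Elena₅* c-commands the anaphor within its binding domain → licit binder.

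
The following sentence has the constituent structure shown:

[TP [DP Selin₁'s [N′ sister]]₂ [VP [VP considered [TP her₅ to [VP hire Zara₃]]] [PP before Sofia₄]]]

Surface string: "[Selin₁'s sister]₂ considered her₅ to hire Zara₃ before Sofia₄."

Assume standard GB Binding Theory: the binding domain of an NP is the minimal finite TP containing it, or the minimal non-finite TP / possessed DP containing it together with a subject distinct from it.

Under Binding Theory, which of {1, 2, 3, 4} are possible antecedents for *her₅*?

*her* is a pronoun, so Principle B applies: it must be free in its binding domain.
Binding domain of *her₅*: the matrix TP, whose subject is [Selin₁'s sister]₂.
*Selin₁* and the pronoun do not c-command one another → neither Principle B nor Principle C is at stake; coindexation permitted.
*[Selin₁'s sister]₂* c-commands the pronoun within its binding domain → coindexation would violate Principle B.
*Zara₃*: the pronoun c-commands this R-expression → coindexation would violate Principle C on *Zara₃*.
*Sofia₄* and the pronoun do not c-command one another → neither Principle B nor Principle C is at stake; coindexation permitted.

{1, 4}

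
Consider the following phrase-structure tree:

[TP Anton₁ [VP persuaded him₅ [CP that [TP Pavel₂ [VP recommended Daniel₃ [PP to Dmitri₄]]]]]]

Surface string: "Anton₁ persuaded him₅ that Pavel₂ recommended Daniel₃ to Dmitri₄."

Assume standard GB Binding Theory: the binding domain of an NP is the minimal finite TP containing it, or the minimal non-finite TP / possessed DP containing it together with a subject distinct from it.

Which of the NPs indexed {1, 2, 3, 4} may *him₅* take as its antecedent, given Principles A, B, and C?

none

*him* is a pronoun, so Principle B applies: it must be free in its binding domain.
Binding domain of *him₅*: the matrix TP, whose subject is Anton₁.
*Anton₁* c-commands the pronoun within its binding domain → coindexation would violate Principle B.
*Pavel₂*: the pronoun c-commands this R-expression → coindexation would violate Principle C on *Pavel₂*.
*Daniel₃*: the pronoun c-commands this R-expression → coindexation would violate Principle C on *Daniel₃*.
*Dmitri₄*: the pronoun c-commands this R-expression → coindexation would violate Principle C on *Dmitri₄*.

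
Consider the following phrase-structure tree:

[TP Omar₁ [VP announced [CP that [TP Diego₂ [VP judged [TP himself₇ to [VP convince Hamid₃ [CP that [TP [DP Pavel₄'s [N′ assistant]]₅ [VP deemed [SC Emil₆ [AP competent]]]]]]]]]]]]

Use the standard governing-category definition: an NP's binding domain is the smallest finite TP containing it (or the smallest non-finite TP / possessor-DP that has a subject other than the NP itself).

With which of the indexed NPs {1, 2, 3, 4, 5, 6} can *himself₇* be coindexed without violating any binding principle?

{2}

*himself* is an anaphor, so Principle A applies: it must be bound in its binding domain.
Binding domain of *himself₇*: the embedded TP, whose subject is Diego₂.
*Omar₁* c-commands the anaphor but is outside its binding domain → cannot satisfy Principle A.
*Diego₂* c-commands the anaphor within its binding domain → licit binder.
*Hamid₃* does not c-command the anaphor → cannot bind it.
*Pavel₄* does not c-command the anaphor → cannot bind it.
*[Pavel₄'s assistant]₅* does not c-command the anaphor → cannot bind it.
*Emil₆* does not c-command the anaphor → cannot bind it.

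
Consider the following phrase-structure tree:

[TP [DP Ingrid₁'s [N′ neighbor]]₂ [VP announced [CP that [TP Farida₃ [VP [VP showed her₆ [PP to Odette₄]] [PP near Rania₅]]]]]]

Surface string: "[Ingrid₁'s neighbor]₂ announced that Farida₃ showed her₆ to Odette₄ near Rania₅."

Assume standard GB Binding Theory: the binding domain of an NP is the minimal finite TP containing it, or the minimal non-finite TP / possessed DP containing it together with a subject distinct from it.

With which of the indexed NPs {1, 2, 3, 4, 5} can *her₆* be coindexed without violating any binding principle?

*her* is a pronoun, so Principle B applies: it must be free in its binding domain.
Binding domain of *her₆*: the embedded TP, whose subject is Farida₃.
*Ingrid₁* and the pronoun do not c-command one another → neither Principle B nor Principle C is at stake; coindexation permitted.
*[Ingrid₁'s neighbor]₂* c-commands the pronoun but from outside its binding domain, and is not c-commanded by it → coindexation permitted.
*Farida₃* c-commands the pronoun within its binding domain → coindexation would violate Principle B.
*Odette₄*: the pronoun c-commands this R-expression → coindexation would violate Principle C on *Odette₄*.
*Rania₅* and the pronoun do not c-command one another → neither Principle B nor Principle C is at stake; coindexation permitted.

{1, 2, 5}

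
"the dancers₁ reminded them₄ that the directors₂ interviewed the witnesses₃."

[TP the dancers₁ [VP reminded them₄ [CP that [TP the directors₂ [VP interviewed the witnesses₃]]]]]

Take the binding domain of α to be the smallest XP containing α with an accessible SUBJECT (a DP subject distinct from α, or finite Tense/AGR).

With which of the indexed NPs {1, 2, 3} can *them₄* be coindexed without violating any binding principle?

none

*them* is a pronoun, so Principle B applies: it must be free in its binding domain.
Binding domain of *them₄*: the matrix TP, whose subject is the dancers₁.
*the dancers₁* c-commands the pronoun within its binding domain → coindexation would violate Principle B.
*the directors₂*: the pronoun c-commands this R-expression → coindexation would violate Principle C on *the directors₂*.
*the witnesses₃*: the pronoun c-commands this R-expression → coindexation would violate Principle C on *the witnesses₃*.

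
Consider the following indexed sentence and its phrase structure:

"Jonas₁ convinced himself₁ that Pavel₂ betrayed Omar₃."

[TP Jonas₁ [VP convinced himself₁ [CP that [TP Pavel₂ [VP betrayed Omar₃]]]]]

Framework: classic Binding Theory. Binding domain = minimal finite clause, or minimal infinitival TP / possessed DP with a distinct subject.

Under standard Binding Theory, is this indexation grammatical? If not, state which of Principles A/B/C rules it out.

The two coindexed NPs are *Jonas₁* and *himself₁*.
*himself₁* is an anaphor; its binding domain is the matrix TP, whose subject is Jonas₁. *Jonas₁* c-commands it within that domain and shares its index, so Principle A is satisfied.
*Jonas₁* is an R-expression; *himself₁* does not c-command it, and no other NP shares its index, so Principle C is satisfied.
All principles are respected.

grammatical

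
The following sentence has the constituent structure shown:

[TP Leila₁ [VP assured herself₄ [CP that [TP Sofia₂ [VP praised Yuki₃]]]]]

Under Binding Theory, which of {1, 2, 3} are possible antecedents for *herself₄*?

{1}

*herself* is an anaphor, so Principle A applies: it must be bound in its binding domain.
Binding domain of *herself₄*: the matrix TP, whose subject is Leila₁.
*Leila₁* c-commands the anaphor within its binding domain → licit binder.
*Sofia₂* does not c-command the anaphor → cannot bind it.
*Yuki₃* does not c-command the anaphor → cannot bind it.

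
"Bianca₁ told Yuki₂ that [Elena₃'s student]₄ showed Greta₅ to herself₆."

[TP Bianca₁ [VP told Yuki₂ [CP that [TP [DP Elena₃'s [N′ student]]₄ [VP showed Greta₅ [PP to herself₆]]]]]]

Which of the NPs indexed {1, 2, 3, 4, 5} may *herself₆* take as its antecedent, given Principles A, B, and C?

*herself* is an anaphor, so Principle A applies: it must be bound in its binding domain.
Binding domain of *herself₆*: the embedded TP, whose subject is [Elena₃'s student]₄.
*Bianca₁* c-commands the anaphor but is outside its binding domain → cannot satisfy Principle A.
*Yuki₂* c-commands the anaphor but is outside its binding domain → cannot satisfy Principle A.
*Elena₃* does not c-command the anaphor → cannot bind it.
*[Elena₃'s student]₄* c-commands the anaphor within its binding domain → licit binder.
*Greta₅* c-commands the anaphor within its binding domain → licit binder.

{4, 5}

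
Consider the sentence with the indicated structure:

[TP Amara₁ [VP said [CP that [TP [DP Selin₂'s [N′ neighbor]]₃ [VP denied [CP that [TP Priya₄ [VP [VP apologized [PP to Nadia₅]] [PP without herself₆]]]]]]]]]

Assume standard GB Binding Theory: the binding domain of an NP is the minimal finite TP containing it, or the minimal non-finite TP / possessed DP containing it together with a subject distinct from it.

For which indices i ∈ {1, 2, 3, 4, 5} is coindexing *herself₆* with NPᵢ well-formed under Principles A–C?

{4}

*herself* is an anaphor, so Principle A applies: it must be bound in its binding domain.
Binding domain of *herself₆*: the embedded TP, whose subject is Priya₄.
*Amara₁* c-commands the anaphor but is outside its binding domain → cannot satisfy Principle A.
*Selin₂* does not c-command the anaphor → cannot bind it.
*[Selin₂'s neighbor]₃* c-commands the anaphor but is outside its binding domain → cannot satisfy Principle A.
*Priya₄* c-commands the anaphor within its binding domain → licit binder.
*Nadia₅* does not c-command the anaphor → cannot bind it.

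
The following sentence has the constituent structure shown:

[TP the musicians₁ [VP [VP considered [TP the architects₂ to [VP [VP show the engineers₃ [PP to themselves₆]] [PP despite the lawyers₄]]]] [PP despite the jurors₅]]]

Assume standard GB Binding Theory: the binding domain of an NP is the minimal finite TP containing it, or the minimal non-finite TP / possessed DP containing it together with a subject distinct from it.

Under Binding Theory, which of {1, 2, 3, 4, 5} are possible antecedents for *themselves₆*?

*themselves* is an anaphor, so Principle A applies: it must be bound in its binding domain.
Binding domain of *themselves₆*: the embedded TP, whose subject is the architects₂.
*the musicians₁* c-commands the anaphor but is outside its binding domain → cannot satisfy Principle A.
*the architects₂* c-commands the anaphor within its binding domain → licit binder.
*the engineers₃* c-commands the anaphor within its binding domain → licit binder.
*the lawyers₄* does not c-command the anaphor → cannot bind it.
*the jurors₅* does not c-command the anaphor → cannot bind it.

{2, 3}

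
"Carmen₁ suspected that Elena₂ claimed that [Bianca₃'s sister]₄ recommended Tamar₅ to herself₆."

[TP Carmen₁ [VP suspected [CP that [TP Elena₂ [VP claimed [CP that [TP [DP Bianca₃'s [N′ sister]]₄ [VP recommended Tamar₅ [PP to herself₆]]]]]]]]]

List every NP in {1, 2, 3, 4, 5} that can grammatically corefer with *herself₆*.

*herself* is an anaphor, so Principle A applies: it must be bound in its binding domain.
Binding domain of *herself₆*: the embedded TP, whose subject is [Bianca₃'s sister]₄.
*Carmen₁* c-commands the anaphor but is outside its binding domain → cannot satisfy Principle A.
*Elena₂* c-commands the anaphor but is outside its binding domain → cannot satisfy Principle A.
*Bianca₃* does not c-command the anaphor → cannot bind it.
*[Bianca₃'s sister]₄* c-commands the anaphor within its binding domain → licit binder.
*Tamar₅* c-commands the anaphor within its binding domain → licit binder.

{4, 5}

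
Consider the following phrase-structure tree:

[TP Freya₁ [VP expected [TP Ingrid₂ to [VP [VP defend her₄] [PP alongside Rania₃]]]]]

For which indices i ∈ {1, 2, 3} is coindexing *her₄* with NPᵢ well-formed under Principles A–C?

*her* is a pronoun, so Principle B applies: it must be free in its binding domain.
Binding domain of *her₄*: the embedded TP, whose subject is Ingrid₂.
*Freya₁* c-commands the pronoun but from outside its binding domain, and is not c-commanded by it → coindexation permitted.
*Ingrid₂* c-commands the pronoun within its binding domain → coindexation would violate Principle B.
*Rania₃* and the pronoun do not c-command one another → neither Principle B nor Principle C is at stake; coindexation permitted.

{1, 3}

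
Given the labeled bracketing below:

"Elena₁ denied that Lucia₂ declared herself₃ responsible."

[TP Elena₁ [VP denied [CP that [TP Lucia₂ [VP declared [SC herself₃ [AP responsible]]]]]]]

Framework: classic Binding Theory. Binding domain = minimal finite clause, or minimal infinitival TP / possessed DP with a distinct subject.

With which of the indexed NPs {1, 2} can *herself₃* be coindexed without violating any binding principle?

{2}

*herself* is an anaphor, so Principle A applies: it must be bound in its binding domain.
Binding domain of *herself₃*: the embedded TP, whose subject is Lucia₂.
*Elena₁* c-commands the anaphor but is outside its binding domain → cannot satisfy Principle A.
*Lucia₂* c-commands the anaphor within its binding domain → licit binder.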